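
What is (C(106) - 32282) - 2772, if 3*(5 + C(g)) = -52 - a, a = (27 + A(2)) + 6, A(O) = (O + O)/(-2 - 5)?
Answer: -245610/7 ≈ -35087.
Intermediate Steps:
A(O) = -2*O/7 (A(O) = (2*O)/(-7) = (2*O)*(-⅐) = -2*O/7)
a = 227/7 (a = (27 - 2/7*2) + 6 = (27 - 4/7) + 6 = 185/7 + 6 = 227/7 ≈ 32.429)
C(g) = -232/7 (C(g) = -5 + (-52 - 1*227/7)/3 = -5 + (-52 - 227/7)/3 = -5 + (⅓)*(-591/7) = -5 - 197/7 = -232/7)
(C(106) - 32282) - 2772 = (-232/7 - 32282) - 2772 = -226206/7 - 2772 = -245610/7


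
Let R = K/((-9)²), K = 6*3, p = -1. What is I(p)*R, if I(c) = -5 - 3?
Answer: -16/9 ≈ -1.7778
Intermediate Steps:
K = 18
I(c) = -8
R = 2/9 (R = 18/((-9)²) = 18/81 = 18*(1/81) = 2/9 ≈ 0.22222)
I(p)*R = -8*2/9 = -16/9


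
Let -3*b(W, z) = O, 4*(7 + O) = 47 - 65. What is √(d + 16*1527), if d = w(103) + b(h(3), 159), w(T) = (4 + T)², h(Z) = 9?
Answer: √1291854/6 ≈ 189.43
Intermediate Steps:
O = -23/2 (O = -7 + (47 - 65)/4 = -7 + (¼)*(-18) = -7 - 9/2 = -23/2 ≈ -11.500)
b(W, z) = 23/6 (b(W, z) = -⅓*(-23/2) = 23/6)
d = 68717/6 (d = (4 + 103)² + 23/6 = 107² + 23/6 = 11449 + 23/6 = 68717/6 ≈ 11453.)
√(d + 16*1527) = √(68717/6 + 16*1527) = √(68717/6 + 24432) = √(215309/6) = √1291854/6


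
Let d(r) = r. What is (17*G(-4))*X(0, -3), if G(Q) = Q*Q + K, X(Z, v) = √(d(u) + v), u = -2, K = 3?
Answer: 323*I*√5 ≈ 722.25*I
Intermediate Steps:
X(Z, v) = √(-2 + v)
G(Q) = 3 + Q² (G(Q) = Q*Q + 3 = Q² + 3 = 3 + Q²)
(17*G(-4))*X(0, -3) = (17*(3 + (-4)²))*√(-2 - 3) = (17*(3 + 16))*√(-5) = (17*19)*(I*√5) = 323*(I*√5) = 323*I*√5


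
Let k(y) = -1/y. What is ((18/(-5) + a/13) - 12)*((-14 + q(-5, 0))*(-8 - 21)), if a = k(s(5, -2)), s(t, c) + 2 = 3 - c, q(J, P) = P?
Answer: -1237082/195 ≈ -6344.0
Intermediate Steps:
s(t, c) = 1 - c (s(t, c) = -2 + (3 - c) = 1 - c)
a = -⅓ (a = -1/(1 - 1*(-2)) = -1/(1 + 2) = -1/3 = -1*⅓ = -⅓ ≈ -0.33333)
((18/(-5) + a/13) - 12)*((-14 + q(-5, 0))*(-8 - 21)) = ((18/(-5) - ⅓/13) - 12)*((-14 + 0)*(-8 - 21)) = ((18*(-⅕) - ⅓*1/13) - 12)*(-14*(-29)) = ((-18/5 - 1/39) - 12)*406 = (-707/195 - 12)*406 = -3047/195*406 = -1237082/195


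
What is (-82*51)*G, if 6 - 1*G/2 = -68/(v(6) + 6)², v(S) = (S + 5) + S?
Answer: -27116088/529 ≈ -51259.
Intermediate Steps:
v(S) = 5 + 2*S (v(S) = (5 + S) + S = 5 + 2*S)
G = 6484/529 (G = 12 - (-136)/(((5 + 2*6) + 6)²) = 12 - (-136)/(((5 + 12) + 6)²) = 12 - (-136)/((17 + 6)²) = 12 - (-136)/(23²) = 12 - (-136)/529 = 12 - 2*(-68/529) = 12 + 136/529 = 6484/529 ≈ 12.257)
(-82*51)*G = -82*51*(6484/529) = -4182*6484/529 = -27116088/529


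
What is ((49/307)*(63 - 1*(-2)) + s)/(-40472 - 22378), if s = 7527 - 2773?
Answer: -1462663/19294950 ≈ -0.075805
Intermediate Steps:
s = 4754
((49/307)*(63 - 1*(-2)) + s)/(-40472 - 22378) = ((49/307)*(63 - 1*(-2)) + 4754)/(-40472 - 22378) = ((49*(1/307))*(63 + 2) + 4754)/(-62850) = ((49/307)*65 + 4754)*(-1/62850) = (3185/307 + 4754)*(-1/62850) = (1462663/307)*(-1/62850) = -1462663/19294950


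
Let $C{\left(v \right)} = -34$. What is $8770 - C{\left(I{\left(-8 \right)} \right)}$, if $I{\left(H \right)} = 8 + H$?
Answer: $8804$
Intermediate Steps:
$8770 - C{\left(I{\left(-8 \right)} \right)} = 8770 - -34 = 8770 + 34 = 8804$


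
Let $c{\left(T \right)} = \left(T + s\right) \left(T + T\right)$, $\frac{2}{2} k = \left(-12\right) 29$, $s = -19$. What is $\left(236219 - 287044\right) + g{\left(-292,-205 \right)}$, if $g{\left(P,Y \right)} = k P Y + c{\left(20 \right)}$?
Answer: $-20882065$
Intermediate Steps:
$k = -348$ ($k = \left(-12\right) 29 = -348$)
$c{\left(T \right)} = 2 T \left(-19 + T\right)$ ($c{\left(T \right)} = \left(T - 19\right) \left(T + T\right) = \left(-19 + T\right) 2 T = 2 T \left(-19 + T\right)$)
$g{\left(P,Y \right)} = 40 - 348 P Y$ ($g{\left(P,Y \right)} = - 348 P Y + 2 \cdot 20 \left(-19 + 20\right) = - 348 P Y + 2 \cdot 20 \cdot 1 = - 348 P Y + 40 = 40 - 348 P Y$)
$\left(236219 - 287044\right) + g{\left(-292,-205 \right)} = \left(236219 - 287044\right) + \left(40 - \left(-101616\right) \left(-205\right)\right) = -50825 + \left(40 - 20831280\right) = -50825 - 20831240 = -20882065$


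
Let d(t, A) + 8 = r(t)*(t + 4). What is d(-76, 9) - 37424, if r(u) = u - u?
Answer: -37432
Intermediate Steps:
r(u) = 0
d(t, A) = -8 (d(t, A) = -8 + 0*(t + 4) = -8 + 0*(4 + t) = -8 + 0 = -8)
d(-76, 9) - 37424 = -8 - 37424 = -37432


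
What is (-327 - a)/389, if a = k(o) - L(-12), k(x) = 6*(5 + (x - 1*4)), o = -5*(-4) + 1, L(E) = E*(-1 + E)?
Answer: -303/389 ≈ -0.77892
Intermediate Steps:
o = 21 (o = 20 + 1 = 21)
k(x) = 6 + 6*x (k(x) = 6*(5 + (x - 4)) = 6*(5 + (-4 + x)) = 6*(1 + x) = 6 + 6*x)
a = -24 (a = (6 + 6*21) - (-12)*(-1 - 12) = (6 + 126) - (-12)*(-13) = 132 - 1*156 = 132 - 156 = -24)
(-327 - a)/389 = (-327 - 1*(-24))/389 = (-327 + 24)*(1/389) = -303*1/389 = -303/389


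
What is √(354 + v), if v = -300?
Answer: 3*√6 ≈ 7.3485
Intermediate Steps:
√(354 + v) = √(354 - 300) = √54 = 3*√6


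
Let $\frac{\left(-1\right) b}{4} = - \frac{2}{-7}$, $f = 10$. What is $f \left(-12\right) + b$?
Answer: $- \frac{848}{7} \approx -121.14$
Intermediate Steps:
$b = - \frac{8}{7}$ ($b = - 4 \left(- \frac{2}{-7}\right) = - 4 \left(\left(-2\right) \left(- \frac{1}{7}\right)\right) = \left(-4\right) \frac{2}{7} = - \frac{8}{7} \approx -1.1429$)
$f \left(-12\right) + b = 10 \left(-12\right) - \frac{8}{7} = -120 - \frac{8}{7} = - \frac{848}{7}$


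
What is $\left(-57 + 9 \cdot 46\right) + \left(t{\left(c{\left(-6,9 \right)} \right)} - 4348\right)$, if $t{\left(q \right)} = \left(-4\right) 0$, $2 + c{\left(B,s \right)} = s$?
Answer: $-3991$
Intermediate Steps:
$c{\left(B,s \right)} = -2 + s$
$t{\left(q \right)} = 0$
$\left(-57 + 9 \cdot 46\right) + \left(t{\left(c{\left(-6,9 \right)} \right)} - 4348\right) = \left(-57 + 9 \cdot 46\right) + \left(0 - 4348\right) = \left(-57 + 414\right) + \left(0 - 4348\right) = 357 - 4348 = -3991$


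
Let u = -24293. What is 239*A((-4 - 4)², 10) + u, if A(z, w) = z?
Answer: -8997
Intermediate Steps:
239*A((-4 - 4)², 10) + u = 239*(-4 - 4)² - 24293 = 239*(-8)² - 24293 = 239*64 - 24293 = 15296 - 24293 = -8997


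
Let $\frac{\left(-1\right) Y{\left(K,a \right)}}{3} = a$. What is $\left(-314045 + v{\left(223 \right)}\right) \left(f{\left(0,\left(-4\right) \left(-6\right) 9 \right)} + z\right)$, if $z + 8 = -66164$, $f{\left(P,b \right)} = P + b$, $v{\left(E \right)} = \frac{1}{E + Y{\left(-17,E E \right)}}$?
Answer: $\frac{771378494393309}{37241} \approx 2.0713 \cdot 10^{10}$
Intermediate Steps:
$Y{\left(K,a \right)} = - 3 a$
$v{\left(E \right)} = \frac{1}{E - 3 E^{2}}$ ($v{\left(E \right)} = \frac{1}{E - 3 E E} = \frac{1}{E - 3 E^{2}}$)
$z = -66172$ ($z = -8 - 66164 = -66172$)
$\left(-314045 + v{\left(223 \right)}\right) \left(f{\left(0,\left(-4\right) \left(-6\right) 9 \right)} + z\right) = \left(-314045 - \frac{1}{223 \left(-1 + 3 \cdot 223\right)}\right) \left(\left(0 + \left(-4\right) \left(-6\right) 9\right) - 66172\right) = \left(-314045 - \frac{1}{223 \left(-1 + 669\right)}\right) \left(\left(0 + 24 \cdot 9\right) - 66172\right) = \left(-314045 - \frac{1}{223 \cdot 668}\right) \left(\left(0 + 216\right) - 66172\right) = \left(-314045 - \frac{1}{223} \cdot \frac{1}{668}\right) \left(216 - 66172\right) = \left(-314045 - \frac{1}{148964}\right) \left(-65956\right) = \left(- \frac{46781399381}{148964}\right) \left(-65956\right) = \frac{771378494393309}{37241}$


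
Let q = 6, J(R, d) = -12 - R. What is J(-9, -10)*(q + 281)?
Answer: -861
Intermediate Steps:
J(-9, -10)*(q + 281) = (-12 - 1*(-9))*(6 + 281) = (-12 + 9)*287 = -3*287 = -861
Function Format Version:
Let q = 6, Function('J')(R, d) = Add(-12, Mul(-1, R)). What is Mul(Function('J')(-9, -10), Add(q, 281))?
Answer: -861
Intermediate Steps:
Mul(Function('J')(-9, -10), Add(q, 281)) = Mul(Add(-12, Mul(-1, -9)), Add(6, 281)) = Mul(Add(-12, 9), 287) = Mul(-3, 287) = -861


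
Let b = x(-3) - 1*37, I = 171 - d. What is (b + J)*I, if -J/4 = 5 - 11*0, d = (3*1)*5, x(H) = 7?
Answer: -7800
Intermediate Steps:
d = 15 (d = 3*5 = 15)
I = 156 (I = 171 - 1*15 = 171 - 15 = 156)
J = -20 (J = -4*(5 - 11*0) = -4*(5 + 0) = -4*5 = -20)
b = -30 (b = 7 - 1*37 = 7 - 37 = -30)
(b + J)*I = (-30 - 20)*156 = -50*156 = -7800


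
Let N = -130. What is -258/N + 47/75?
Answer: 2546/975 ≈ 2.6113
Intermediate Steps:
-258/N + 47/75 = -258/(-130) + 47/75 = -258*(-1/130) + 47*(1/75) = 129/65 + 47/75 = 2546/975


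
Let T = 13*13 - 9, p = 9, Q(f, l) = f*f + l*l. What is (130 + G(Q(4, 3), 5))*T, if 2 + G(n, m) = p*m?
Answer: 27680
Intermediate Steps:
Q(f, l) = f**2 + l**2
G(n, m) = -2 + 9*m
T = 160 (T = 169 - 9 = 160)
(130 + G(Q(4, 3), 5))*T = (130 + (-2 + 9*5))*160 = (130 + (-2 + 45))*160 = (130 + 43)*160 = 173*160 = 27680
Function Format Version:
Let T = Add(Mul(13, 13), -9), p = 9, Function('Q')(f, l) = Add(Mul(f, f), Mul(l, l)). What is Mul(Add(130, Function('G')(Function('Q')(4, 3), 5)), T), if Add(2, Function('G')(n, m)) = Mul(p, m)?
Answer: 27680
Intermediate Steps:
Function('Q')(f, l) = Add(Pow(f, 2), Pow(l, 2))
Function('G')(n, m) = Add(-2, Mul(9, m))
T = 160 (T = Add(169, -9) = 160)
Mul(Add(130, Function('G')(Function('Q')(4, 3), 5)), T) = Mul(Add(130, Add(-2, Mul(9, 5))), 160) = Mul(Add(130, Add(-2, 45)), 160) = Mul(Add(130, 43), 160) = Mul(173, 160) = 27680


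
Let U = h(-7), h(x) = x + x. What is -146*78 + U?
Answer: -11402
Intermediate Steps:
h(x) = 2*x
U = -14 (U = 2*(-7) = -14)
-146*78 + U = -146*78 - 14 = -11388 - 14 = -11402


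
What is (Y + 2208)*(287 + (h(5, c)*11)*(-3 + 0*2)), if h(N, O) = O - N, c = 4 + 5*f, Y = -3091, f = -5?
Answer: -1011035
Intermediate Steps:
c = -21 (c = 4 + 5*(-5) = 4 - 25 = -21)
(Y + 2208)*(287 + (h(5, c)*11)*(-3 + 0*2)) = (-3091 + 2208)*(287 + ((-21 - 1*5)*11)*(-3 + 0*2)) = -883*(287 + ((-21 - 5)*11)*(-3 + 0)) = -883*(287 - 26*11*(-3)) = -883*(287 - 286*(-3)) = -883*(287 + 858) = -883*1145 = -1011035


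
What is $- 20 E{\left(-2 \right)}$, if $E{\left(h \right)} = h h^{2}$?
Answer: $160$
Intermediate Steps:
$E{\left(h \right)} = h^{3}$
$- 20 E{\left(-2 \right)} = - 20 \left(-2\right)^{3} = \left(-20\right) \left(-8\right) = 160$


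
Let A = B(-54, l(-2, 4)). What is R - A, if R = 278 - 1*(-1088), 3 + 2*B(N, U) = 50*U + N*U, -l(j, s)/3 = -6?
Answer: 2807/2 ≈ 1403.5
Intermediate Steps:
l(j, s) = 18 (l(j, s) = -3*(-6) = 18)
B(N, U) = -3/2 + 25*U + N*U/2 (B(N, U) = -3/2 + (50*U + N*U)/2 = -3/2 + (25*U + N*U/2) = -3/2 + 25*U + N*U/2)
R = 1366 (R = 278 + 1088 = 1366)
A = -75/2 (A = -3/2 + 25*18 + (1/2)*(-54)*18 = -3/2 + 450 - 486 = -75/2 ≈ -37.500)
R - A = 1366 - 1*(-75/2) = 1366 + 75/2 = 2807/2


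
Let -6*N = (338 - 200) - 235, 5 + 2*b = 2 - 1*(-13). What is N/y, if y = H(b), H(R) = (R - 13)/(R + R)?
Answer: -485/24 ≈ -20.208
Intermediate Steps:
b = 5 (b = -5/2 + (2 - 1*(-13))/2 = -5/2 + (2 + 13)/2 = -5/2 + (½)*15 = -5/2 + 15/2 = 5)
N = 97/6 (N = -((338 - 200) - 235)/6 = -(138 - 235)/6 = -⅙*(-97) = 97/6 ≈ 16.167)
H(R) = (-13 + R)/(2*R) (H(R) = (-13 + R)/((2*R)) = (-13 + R)*(1/(2*R)) = (-13 + R)/(2*R))
y = -⅘ (y = (½)*(-13 + 5)/5 = (½)*(⅕)*(-8) = -⅘ ≈ -0.80000)
N/y = 97/(6*(-⅘)) = (97/6)*(-5/4) = -485/24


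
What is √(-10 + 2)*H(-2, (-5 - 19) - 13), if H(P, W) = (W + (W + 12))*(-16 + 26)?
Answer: -1240*I*√2 ≈ -1753.6*I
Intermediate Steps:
H(P, W) = 120 + 20*W (H(P, W) = (W + (12 + W))*10 = (12 + 2*W)*10 = 120 + 20*W)
√(-10 + 2)*H(-2, (-5 - 19) - 13) = √(-10 + 2)*(120 + 20*((-5 - 19) - 13)) = √(-8)*(120 + 20*(-24 - 13)) = (2*I*√2)*(120 + 20*(-37)) = (2*I*√2)*(120 - 740) = (2*I*√2)*(-620) = -1240*I*√2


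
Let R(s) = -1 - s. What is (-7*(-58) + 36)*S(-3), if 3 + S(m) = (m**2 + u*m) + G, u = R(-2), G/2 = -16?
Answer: -12818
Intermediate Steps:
G = -32 (G = 2*(-16) = -32)
u = 1 (u = -1 - 1*(-2) = -1 + 2 = 1)
S(m) = -35 + m + m**2 (S(m) = -3 + ((m**2 + 1*m) - 32) = -3 + ((m**2 + m) - 32) = -3 + ((m + m**2) - 32) = -3 + (-32 + m + m**2) = -35 + m + m**2)
(-7*(-58) + 36)*S(-3) = (-7*(-58) + 36)*(-35 - 3 + (-3)**2) = (406 + 36)*(-35 - 3 + 9) = 442*(-29) = -12818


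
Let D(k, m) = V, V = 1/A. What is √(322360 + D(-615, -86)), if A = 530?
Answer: √90550924530/530 ≈ 567.77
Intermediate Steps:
V = 1/530 ≈ 0.0018868
D(k, m) = 1/530
√(322360 + D(-615, -86)) = √(322360 + 1/530) = √(170850801/530) = √90550924530/530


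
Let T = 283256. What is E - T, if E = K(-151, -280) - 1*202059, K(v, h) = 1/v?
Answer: -73282566/151 ≈ -4.8532e+5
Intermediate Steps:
E = -30510910/151 (E = 1/(-151) - 1*202059 = -1/151 - 202059 = -30510910/151 ≈ -2.0206e+5)
E - T = -30510910/151 - 1*283256 = -30510910/151 - 283256 = -73282566/151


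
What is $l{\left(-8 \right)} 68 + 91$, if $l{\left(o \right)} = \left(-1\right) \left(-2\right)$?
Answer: $227$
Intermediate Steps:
$l{\left(o \right)} = 2$
$l{\left(-8 \right)} 68 + 91 = 2 \cdot 68 + 91 = 136 + 91 = 227$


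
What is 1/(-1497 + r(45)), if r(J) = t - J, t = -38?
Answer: -1/1580 ≈ -0.00063291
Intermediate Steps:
r(J) = -38 - J
1/(-1497 + r(45)) = 1/(-1497 + (-38 - 1*45)) = 1/(-1497 + (-38 - 45)) = 1/(-1497 - 83) = 1/(-1580) = -1/1580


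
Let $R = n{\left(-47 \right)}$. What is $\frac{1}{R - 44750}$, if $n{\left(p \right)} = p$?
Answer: $- \frac{1}{44797} \approx -2.2323 \cdot 10^{-5}$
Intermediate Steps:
$R = -47$
$\frac{1}{R - 44750} = \frac{1}{-47 - 44750} = \frac{1}{-44797} = - \frac{1}{44797}$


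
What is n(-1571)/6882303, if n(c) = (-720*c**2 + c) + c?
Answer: -1776992662/6882303 ≈ -258.20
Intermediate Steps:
n(c) = -720*c**2 + 2*c (n(c) = (c - 720*c**2) + c = -720*c**2 + 2*c)
n(-1571)/6882303 = (2*(-1571)*(1 - 360*(-1571)))/6882303 = (2*(-1571)*(1 + 565560))*(1/6882303) = (2*(-1571)*565561)*(1/6882303) = -1776992662*1/6882303 = -1776992662/6882303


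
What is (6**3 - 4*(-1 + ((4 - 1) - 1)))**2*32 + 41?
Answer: 1438249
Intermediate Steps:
(6**3 - 4*(-1 + ((4 - 1) - 1)))**2*32 + 41 = (216 - 4*(-1 + (3 - 1)))**2*32 + 41 = (216 - 4*(-1 + 2))**2*32 + 41 = (216 - 4*1)**2*32 + 41 = (216 - 4)**2*32 + 41 = 212**2*32 + 41 = 44944*32 + 41 = 1438208 + 41 = 1438249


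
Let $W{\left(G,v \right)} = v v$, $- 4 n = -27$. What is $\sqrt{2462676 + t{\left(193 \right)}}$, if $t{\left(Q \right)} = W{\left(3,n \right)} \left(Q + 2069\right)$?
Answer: $\frac{\sqrt{41051814}}{4} \approx 1601.8$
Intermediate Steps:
$n = \frac{27}{4}$ ($n = \left(- \frac{1}{4}\right) \left(-27\right) = \frac{27}{4} \approx 6.75$)
$W{\left(G,v \right)} = v^{2}$
$t{\left(Q \right)} = \frac{1508301}{16} + \frac{729 Q}{16}$ ($t{\left(Q \right)} = \left(\frac{27}{4}\right)^{2} \left(Q + 2069\right) = \frac{729 \left(2069 + Q\right)}{16} = \frac{1508301}{16} + \frac{729 Q}{16}$)
$\sqrt{2462676 + t{\left(193 \right)}} = \sqrt{2462676 + \left(\frac{1508301}{16} + \frac{729}{16} \cdot 193\right)} = \sqrt{2462676 + \left(\frac{1508301}{16} + \frac{140697}{16}\right)} = \sqrt{2462676 + \frac{824499}{8}} = \sqrt{\frac{20525907}{8}} = \frac{\sqrt{41051814}}{4}$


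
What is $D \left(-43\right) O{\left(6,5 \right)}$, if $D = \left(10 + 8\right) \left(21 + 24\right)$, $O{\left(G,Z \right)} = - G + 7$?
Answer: $-34830$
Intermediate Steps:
$O{\left(G,Z \right)} = 7 - G$
$D = 810$ ($D = 18 \cdot 45 = 810$)
$D \left(-43\right) O{\left(6,5 \right)} = 810 \left(-43\right) \left(7 - 6\right) = - 34830 \left(7 - 6\right) = \left(-34830\right) 1 = -34830$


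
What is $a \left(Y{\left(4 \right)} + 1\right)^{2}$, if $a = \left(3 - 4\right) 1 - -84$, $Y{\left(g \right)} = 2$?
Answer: $747$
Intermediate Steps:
$a = 83$ ($a = \left(-1\right) 1 + 84 = -1 + 84 = 83$)
$a \left(Y{\left(4 \right)} + 1\right)^{2} = 83 \left(2 + 1\right)^{2} = 83 \cdot 3^{2} = 83 \cdot 9 = 747$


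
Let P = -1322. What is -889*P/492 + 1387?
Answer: 928831/246 ≈ 3775.7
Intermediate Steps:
-889*P/492 + 1387 = -(-1175258)/492 + 1387 = -889*(-661/246) + 1387 = 587629/246 + 1387 = 928831/246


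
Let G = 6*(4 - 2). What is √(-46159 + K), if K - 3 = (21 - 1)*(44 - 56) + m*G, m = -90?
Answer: 2*I*√11869 ≈ 217.89*I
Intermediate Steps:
G = 12 (G = 6*2 = 12)
K = -1317 (K = 3 + ((21 - 1)*(44 - 56) - 90*12) = 3 + (20*(-12) - 1080) = 3 + (-240 - 1080) = 3 - 1320 = -1317)
√(-46159 + K) = √(-46159 - 1317) = √(-47476) = 2*I*√11869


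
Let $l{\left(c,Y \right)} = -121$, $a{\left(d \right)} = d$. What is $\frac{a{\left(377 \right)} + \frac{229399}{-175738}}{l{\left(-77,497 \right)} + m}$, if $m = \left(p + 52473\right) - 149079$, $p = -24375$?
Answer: $- \frac{66023827}{21282223276} \approx -0.0031023$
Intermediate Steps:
$m = -120981$ ($m = \left(-24375 + 52473\right) - 149079 = 28098 - 149079 = -120981$)
$\frac{a{\left(377 \right)} + \frac{229399}{-175738}}{l{\left(-77,497 \right)} + m} = \frac{377 + \frac{229399}{-175738}}{-121 - 120981} = \frac{377 + 229399 \left(- \frac{1}{175738}\right)}{-121102} = \left(377 - \frac{229399}{175738}\right) \left(- \frac{1}{121102}\right) = \frac{66023827}{175738} \left(- \frac{1}{121102}\right) = - \frac{66023827}{21282223276}$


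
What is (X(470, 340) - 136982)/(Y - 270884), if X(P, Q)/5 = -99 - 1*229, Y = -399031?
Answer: 138622/669915 ≈ 0.20692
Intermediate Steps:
X(P, Q) = -1640 (X(P, Q) = 5*(-99 - 1*229) = 5*(-99 - 229) = 5*(-328) = -1640)
(X(470, 340) - 136982)/(Y - 270884) = (-1640 - 136982)/(-399031 - 270884) = -138622/(-669915) = -138622*(-1/669915) = 138622/669915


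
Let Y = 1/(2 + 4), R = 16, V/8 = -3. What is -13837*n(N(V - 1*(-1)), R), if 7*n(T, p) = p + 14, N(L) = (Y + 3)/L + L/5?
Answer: -415110/7 ≈ -59301.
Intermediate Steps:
V = -24 (V = 8*(-3) = -24)
Y = 1/6 ≈ 0.16667
N(L) = L/5 + 19/(6*L) (N(L) = (1/6 + 3)/L + L/5 = 19/(6*L) + L*(1/5) = 19/(6*L) + L/5 = L/5 + 19/(6*L))
n(T, p) = 2 + p/7 (n(T, p) = (p + 14)/7 = (14 + p)/7 = 2 + p/7)
-13837*n(N(V - 1*(-1)), R) = -13837*(2 + (1/7)*16) = -13837*(2 + 16/7) = -13837*30/7 = -415110/7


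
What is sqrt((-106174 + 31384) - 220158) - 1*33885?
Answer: -33885 + 6*I*sqrt(8193) ≈ -33885.0 + 543.09*I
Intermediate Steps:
sqrt((-106174 + 31384) - 220158) - 1*33885 = sqrt(-74790 - 220158) - 33885 = sqrt(-294948) - 33885 = 6*I*sqrt(8193) - 33885 = -33885 + 6*I*sqrt(8193)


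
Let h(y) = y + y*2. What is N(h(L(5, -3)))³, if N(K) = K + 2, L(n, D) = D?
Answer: -343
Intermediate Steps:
h(y) = 3*y (h(y) = y + 2*y = 3*y)
N(K) = 2 + K
N(h(L(5, -3)))³ = (2 + 3*(-3))³ = (2 - 9)³ = (-7)³ = -343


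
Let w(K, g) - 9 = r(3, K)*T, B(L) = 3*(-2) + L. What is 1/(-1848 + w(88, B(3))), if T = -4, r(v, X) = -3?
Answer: -1/1827 ≈ -0.00054735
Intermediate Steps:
B(L) = -6 + L
w(K, g) = 21 (w(K, g) = 9 - 3*(-4) = 9 + 12 = 21)
1/(-1848 + w(88, B(3))) = 1/(-1848 + 21) = 1/(-1827) = -1/1827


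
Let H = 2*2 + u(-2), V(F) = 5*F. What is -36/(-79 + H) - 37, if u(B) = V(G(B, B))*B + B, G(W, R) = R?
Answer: -691/19 ≈ -36.368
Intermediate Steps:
u(B) = B + 5*B**2 (u(B) = (5*B)*B + B = 5*B**2 + B = B + 5*B**2)
H = 22 (H = 2*2 - 2*(1 + 5*(-2)) = 4 - 2*(1 - 10) = 4 - 2*(-9) = 4 + 18 = 22)
-36/(-79 + H) - 37 = -36/(-79 + 22) - 37 = -36/(-57) - 37 = -1/57*(-36) - 37 = 12/19 - 37 = -691/19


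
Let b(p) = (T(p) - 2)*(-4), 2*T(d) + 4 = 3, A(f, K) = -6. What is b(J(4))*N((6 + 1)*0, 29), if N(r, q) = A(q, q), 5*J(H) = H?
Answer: -60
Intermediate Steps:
J(H) = H/5
T(d) = -1/2 (T(d) = -2 + (1/2)*3 = -2 + 3/2 = -1/2)
b(p) = 10 (b(p) = (-1/2 - 2)*(-4) = -5/2*(-4) = 10)
N(r, q) = -6
b(J(4))*N((6 + 1)*0, 29) = 10*(-6) = -60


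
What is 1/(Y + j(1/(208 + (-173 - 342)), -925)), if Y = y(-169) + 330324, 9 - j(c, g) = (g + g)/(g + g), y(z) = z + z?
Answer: 1/329994 ≈ 3.0304e-6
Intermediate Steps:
y(z) = 2*z
j(c, g) = 8 (j(c, g) = 9 - (g + g)/(g + g) = 9 - 2*g/(2*g) = 9 - 2*g*1/(2*g) = 9 - 1*1 = 9 - 1 = 8)
Y = 329986 (Y = 2*(-169) + 330324 = -338 + 330324 = 329986)
1/(Y + j(1/(208 + (-173 - 342)), -925)) = 1/(329986 + 8) = 1/329994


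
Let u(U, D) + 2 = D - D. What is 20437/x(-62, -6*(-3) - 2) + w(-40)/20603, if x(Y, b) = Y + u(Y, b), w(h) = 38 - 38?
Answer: -20437/64 ≈ -319.33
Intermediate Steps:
w(h) = 0
u(U, D) = -2 (u(U, D) = -2 + (D - D) = -2 + 0 = -2)
x(Y, b) = -2 + Y (x(Y, b) = Y - 2 = -2 + Y)
20437/x(-62, -6*(-3) - 2) + w(-40)/20603 = 20437/(-2 - 62) + 0/20603 = 20437/(-64) + 0*(1/20603) = 20437*(-1/64) + 0 = -20437/64 + 0 = -20437/64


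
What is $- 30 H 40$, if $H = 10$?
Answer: $-12000$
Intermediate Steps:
$- 30 H 40 = \left(-30\right) 10 \cdot 40 = \left(-300\right) 40 = -12000$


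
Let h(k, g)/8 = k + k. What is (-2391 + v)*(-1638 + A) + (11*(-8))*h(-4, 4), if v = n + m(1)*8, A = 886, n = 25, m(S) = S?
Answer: 1778848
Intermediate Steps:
h(k, g) = 16*k (h(k, g) = 8*(k + k) = 8*(2*k) = 16*k)
v = 33 (v = 25 + 1*8 = 25 + 8 = 33)
(-2391 + v)*(-1638 + A) + (11*(-8))*h(-4, 4) = (-2391 + 33)*(-1638 + 886) + (11*(-8))*(16*(-4)) = -2358*(-752) - 88*(-64) = 1773216 + 5632 = 1778848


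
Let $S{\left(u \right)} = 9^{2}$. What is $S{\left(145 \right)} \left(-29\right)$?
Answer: $-2349$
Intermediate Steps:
$S{\left(u \right)} = 81$
$S{\left(145 \right)} \left(-29\right) = 81 \left(-29\right) = -2349$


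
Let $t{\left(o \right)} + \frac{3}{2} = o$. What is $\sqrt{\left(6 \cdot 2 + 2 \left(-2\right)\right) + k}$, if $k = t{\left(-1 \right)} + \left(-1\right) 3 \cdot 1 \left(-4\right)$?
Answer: $\frac{\sqrt{70}}{2} \approx 4.1833$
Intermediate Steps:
$t{\left(o \right)} = - \frac{3}{2} + o$
$k = \frac{19}{2}$ ($k = \left(- \frac{3}{2} - 1\right) + \left(-1\right) 3 \cdot 1 \left(-4\right) = - \frac{5}{2} + \left(-3\right) 1 \left(-4\right) = - \frac{5}{2} - -12 = - \frac{5}{2} + 12 = \frac{19}{2} \approx 9.5$)
$\sqrt{\left(6 \cdot 2 + 2 \left(-2\right)\right) + k} = \sqrt{\left(6 \cdot 2 + 2 \left(-2\right)\right) + \frac{19}{2}} = \sqrt{\left(12 - 4\right) + \frac{19}{2}} = \sqrt{8 + \frac{19}{2}} = \sqrt{\frac{35}{2}} = \frac{\sqrt{70}}{2}$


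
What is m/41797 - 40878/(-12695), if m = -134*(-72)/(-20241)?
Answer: 3842577786694/1193348445835 ≈ 3.2200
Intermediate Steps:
m = -1072/2249 (m = 9648*(-1/20241) = -1072/2249 ≈ -0.47666)
m/41797 - 40878/(-12695) = -1072/2249/41797 - 40878/(-12695) = -1072/2249*1/41797 - 40878*(-1/12695) = -1072/94001453 + 40878/12695 = 3842577786694/1193348445835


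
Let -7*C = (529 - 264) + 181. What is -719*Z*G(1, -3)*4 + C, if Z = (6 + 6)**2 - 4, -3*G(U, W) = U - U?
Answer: -446/7 ≈ -63.714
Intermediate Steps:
G(U, W) = 0 (G(U, W) = -(U - U)/3 = -1/3*0 = 0)
C = -446/7 (C = -((529 - 264) + 181)/7 = -(265 + 181)/7 = -1/7*446 = -446/7 ≈ -63.714)
Z = 140 (Z = 12**2 - 4 = 144 - 4 = 140)
-719*Z*G(1, -3)*4 + C = -719*140*0*4 - 446/7 = -0*4 - 446/7 = -719*0 - 446/7 = 0 - 446/7 = -446/7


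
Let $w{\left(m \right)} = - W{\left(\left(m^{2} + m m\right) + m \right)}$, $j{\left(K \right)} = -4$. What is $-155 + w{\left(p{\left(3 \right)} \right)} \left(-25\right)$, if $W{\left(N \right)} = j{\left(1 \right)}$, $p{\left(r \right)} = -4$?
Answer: $-255$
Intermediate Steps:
$W{\left(N \right)} = -4$
$w{\left(m \right)} = 4$ ($w{\left(m \right)} = \left(-1\right) \left(-4\right) = 4$)
$-155 + w{\left(p{\left(3 \right)} \right)} \left(-25\right) = -155 + 4 \left(-25\right) = -155 - 100 = -255$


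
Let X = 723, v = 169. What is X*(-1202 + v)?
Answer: -746859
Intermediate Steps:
X*(-1202 + v) = 723*(-1202 + 169) = 723*(-1033) = -746859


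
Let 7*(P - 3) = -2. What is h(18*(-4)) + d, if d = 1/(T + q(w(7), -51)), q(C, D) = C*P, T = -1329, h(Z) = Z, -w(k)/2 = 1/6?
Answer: -2010837/27928 ≈ -72.001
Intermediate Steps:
w(k) = -⅓ (w(k) = -2/6 = -2*⅙ = -⅓)
P = 19/7 (P = 3 + (⅐)*(-2) = 3 - 2/7 = 19/7 ≈ 2.7143)
q(C, D) = 19*C/7 (q(C, D) = C*(19/7) = 19*C/7)
d = -21/27928 (d = 1/(-1329 + (19/7)*(-⅓)) = 1/(-1329 - 19/21) = 1/(-27928/21) = -21/27928 ≈ -0.00075193)
h(18*(-4)) + d = 18*(-4) - 21/27928 = -72 - 21/27928 = -2010837/27928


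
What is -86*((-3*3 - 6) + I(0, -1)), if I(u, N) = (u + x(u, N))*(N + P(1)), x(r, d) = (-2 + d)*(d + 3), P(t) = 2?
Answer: 1806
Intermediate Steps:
x(r, d) = (-2 + d)*(3 + d)
I(u, N) = (2 + N)*(-6 + N + u + N²) (I(u, N) = (u + (-6 + N + N²))*(N + 2) = (-6 + N + u + N²)*(2 + N) = (2 + N)*(-6 + N + u + N²))
-86*((-3*3 - 6) + I(0, -1)) = -86*((-3*3 - 6) + (-12 + (-1)³ - 4*(-1) + 2*0 + 3*(-1)² - 1*0)) = -86*((-9 - 6) + (-12 - 1 + 4 + 0 + 3*1 + 0)) = -86*(-15 + (-12 - 1 + 4 + 0 + 3 + 0)) = -86*(-15 - 6) = -86*(-21) = 1806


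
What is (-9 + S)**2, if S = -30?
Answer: 1521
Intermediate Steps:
(-9 + S)**2 = (-9 - 30)**2 = (-39)**2 = 1521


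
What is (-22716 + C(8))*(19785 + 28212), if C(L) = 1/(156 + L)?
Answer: -178809127731/164 ≈ -1.0903e+9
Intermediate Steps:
(-22716 + C(8))*(19785 + 28212) = (-22716 + 1/(156 + 8))*(19785 + 28212) = (-22716 + 1/164)*47997 = -3725423/164*47997 = -178809127731/164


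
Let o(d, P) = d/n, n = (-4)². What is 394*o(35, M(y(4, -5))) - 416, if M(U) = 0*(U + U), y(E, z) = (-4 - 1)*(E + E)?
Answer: 3567/8 ≈ 445.88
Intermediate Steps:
n = 16
y(E, z) = -10*E
M(U) = 0 (M(U) = 0*(2*U) = 0)
o(d, P) = d/16
394*o(35, M(y(4, -5))) - 416 = 394*((1/16)*35) - 416 = 394*(35/16) - 416 = 6895/8 - 416 = 3567/8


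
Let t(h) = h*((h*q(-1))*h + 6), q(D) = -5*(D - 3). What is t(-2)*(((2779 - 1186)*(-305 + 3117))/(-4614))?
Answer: 128412792/769 ≈ 1.6699e+5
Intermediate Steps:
q(D) = 15 - 5*D (q(D) = -5*(-3 + D) = 15 - 5*D)
t(h) = h*(6 + 20*h**2) (t(h) = h*((h*(15 - 5*(-1)))*h + 6) = h*((h*(15 + 5))*h + 6) = h*((h*20)*h + 6) = h*((20*h)*h + 6) = h*(20*h**2 + 6) = h*(6 + 20*h**2))
t(-2)*(((2779 - 1186)*(-305 + 3117))/(-4614)) = (6*(-2) + 20*(-2)**3)*(((2779 - 1186)*(-305 + 3117))/(-4614)) = (-12 + 20*(-8))*((1593*2812)*(-1/4614)) = (-12 - 160)*(4479516*(-1/4614)) = -172*(-746586/769) = 128412792/769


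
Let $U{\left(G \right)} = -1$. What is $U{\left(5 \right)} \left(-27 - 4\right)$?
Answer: $31$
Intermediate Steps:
$U{\left(5 \right)} \left(-27 - 4\right) = - (-27 - 4) = \left(-1\right) \left(-31\right) = 31$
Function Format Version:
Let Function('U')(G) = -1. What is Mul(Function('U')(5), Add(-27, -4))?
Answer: 31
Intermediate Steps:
Mul(Function('U')(5), Add(-27, -4)) = Mul(-1, Add(-27, -4)) = Mul(-1, -31) = 31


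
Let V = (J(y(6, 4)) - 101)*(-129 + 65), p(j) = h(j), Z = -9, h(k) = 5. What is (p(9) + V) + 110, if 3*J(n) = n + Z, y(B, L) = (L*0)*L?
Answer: 6771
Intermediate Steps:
y(B, L) = 0 (y(B, L) = 0*L = 0)
p(j) = 5
J(n) = -3 + n/3 (J(n) = (n - 9)/3 = (-9 + n)/3 = -3 + n/3)
V = 6656 (V = ((-3 + (1/3)*0) - 101)*(-129 + 65) = ((-3 + 0) - 101)*(-64) = (-3 - 101)*(-64) = -104*(-64) = 6656)
(p(9) + V) + 110 = (5 + 6656) + 110 = 6661 + 110 = 6771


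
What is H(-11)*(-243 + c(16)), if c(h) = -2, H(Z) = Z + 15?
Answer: -980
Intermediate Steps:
H(Z) = 15 + Z
H(-11)*(-243 + c(16)) = (15 - 11)*(-243 - 2) = 4*(-245) = -980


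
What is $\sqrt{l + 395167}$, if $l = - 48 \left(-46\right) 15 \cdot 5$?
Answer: $\sqrt{560767} \approx 748.84$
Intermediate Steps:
$l = 165600$ ($l = - \left(-2208\right) 75 = \left(-1\right) \left(-165600\right) = 165600$)
$\sqrt{l + 395167} = \sqrt{165600 + 395167} = \sqrt{560767}$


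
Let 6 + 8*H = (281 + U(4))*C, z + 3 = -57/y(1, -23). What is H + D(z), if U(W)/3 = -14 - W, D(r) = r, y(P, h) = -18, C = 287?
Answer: 195433/24 ≈ 8143.0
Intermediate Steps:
z = ⅙ (z = -3 - 57/(-18) = -3 - 57*(-1/18) = -3 + 19/6 = ⅙ ≈ 0.16667)
U(W) = -42 - 3*W (U(W) = 3*(-14 - W) = -42 - 3*W)
H = 65143/8 (H = -¾ + ((281 + (-42 - 3*4))*287)/8 = -¾ + ((281 + (-42 - 12))*287)/8 = -¾ + ((281 - 54)*287)/8 = -¾ + (227*287)/8 = -¾ + (⅛)*65149 = -¾ + 65149/8 = 65143/8 ≈ 8142.9)
H + D(z) = 65143/8 + ⅙ = 195433/24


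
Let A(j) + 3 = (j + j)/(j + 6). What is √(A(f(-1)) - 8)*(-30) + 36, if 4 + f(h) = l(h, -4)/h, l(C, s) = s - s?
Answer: 36 - 30*I*√15 ≈ 36.0 - 116.19*I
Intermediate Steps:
l(C, s) = 0
f(h) = -4 (f(h) = -4 + 0/h = -4 + 0 = -4)
A(j) = -3 + 2*j/(6 + j) (A(j) = -3 + (j + j)/(j + 6) = -3 + (2*j)/(6 + j) = -3 + 2*j/(6 + j))
√(A(f(-1)) - 8)*(-30) + 36 = √((-18 - 1*(-4))/(6 - 4) - 8)*(-30) + 36 = √((-18 + 4)/2 - 8)*(-30) + 36 = √((½)*(-14) - 8)*(-30) + 36 = √(-7 - 8)*(-30) + 36 = √(-15)*(-30) + 36 = (I*√15)*(-30) + 36 = -30*I*√15 + 36 = 36 - 30*I*√15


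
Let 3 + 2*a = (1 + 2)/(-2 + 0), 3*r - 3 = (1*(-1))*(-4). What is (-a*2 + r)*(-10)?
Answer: -205/3 ≈ -68.333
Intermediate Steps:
r = 7/3 (r = 1 + ((1*(-1))*(-4))/3 = 1 + (-1*(-4))/3 = 1 + (⅓)*4 = 1 + 4/3 = 7/3 ≈ 2.3333)
a = -9/4 (a = -3/2 + ((1 + 2)/(-2 + 0))/2 = -3/2 + (3/(-2))/2 = -3/2 + (3*(-½))/2 = -3/2 + (½)*(-3/2) = -3/2 - ¾ = -9/4 ≈ -2.2500)
(-a*2 + r)*(-10) = (-1*(-9/4)*2 + 7/3)*(-10) = ((9/4)*2 + 7/3)*(-10) = (9/2 + 7/3)*(-10) = (41/6)*(-10) = -205/3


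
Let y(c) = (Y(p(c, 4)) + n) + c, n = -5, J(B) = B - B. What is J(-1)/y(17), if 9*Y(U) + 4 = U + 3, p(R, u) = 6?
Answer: 0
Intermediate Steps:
J(B) = 0
Y(U) = -⅑ + U/9 (Y(U) = -4/9 + (U + 3)/9 = -4/9 + (3 + U)/9 = -4/9 + (⅓ + U/9) = -⅑ + U/9)
y(c) = -40/9 + c (y(c) = ((-⅑ + (⅑)*6) - 5) + c = ((-⅑ + ⅔) - 5) + c = (5/9 - 5) + c = -40/9 + c)
J(-1)/y(17) = 0/(-40/9 + 17) = 0/(113/9) = 0*(9/113) = 0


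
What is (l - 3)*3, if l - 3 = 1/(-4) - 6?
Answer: -75/4 ≈ -18.750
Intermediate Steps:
l = -13/4 (l = 3 + (1/(-4) - 6) = 3 + (-¼ - 6) = 3 - 25/4 = -13/4 ≈ -3.2500)
(l - 3)*3 = (-13/4 - 3)*3 = -25/4*3 = -75/4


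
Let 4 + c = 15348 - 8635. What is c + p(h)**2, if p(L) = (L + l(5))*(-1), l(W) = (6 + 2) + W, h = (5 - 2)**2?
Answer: 7193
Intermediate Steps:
c = 6709 (c = -4 + (15348 - 8635) = -4 + 6713 = 6709)
h = 9 (h = 3**2 = 9)
l(W) = 8 + W
p(L) = -13 - L (p(L) = (L + (8 + 5))*(-1) = (L + 13)*(-1) = (13 + L)*(-1) = -13 - L)
c + p(h)**2 = 6709 + (-13 - 1*9)**2 = 6709 + (-13 - 9)**2 = 6709 + (-22)**2 = 6709 + 484 = 7193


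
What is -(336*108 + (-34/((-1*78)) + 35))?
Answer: -1416614/39 ≈ -36323.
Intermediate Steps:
-(336*108 + (-34/((-1*78)) + 35)) = -(36288 + (-34/(-78) + 35)) = -(36288 + (-34*(-1/78) + 35)) = -(36288 + (17/39 + 35)) = -(36288 + 1382/39) = -1*1416614/39 = -1416614/39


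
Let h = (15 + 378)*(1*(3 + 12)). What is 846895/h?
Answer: 169379/1179 ≈ 143.66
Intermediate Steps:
h = 5895 (h = 393*(1*15) = 393*15 = 5895)
846895/h = 846895/5895 = 846895*(1/5895) = 169379/1179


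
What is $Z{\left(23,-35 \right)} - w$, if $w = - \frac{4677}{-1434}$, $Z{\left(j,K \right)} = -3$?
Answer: $- \frac{2993}{478} \approx -6.2615$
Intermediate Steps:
$w = \frac{1559}{478}$ ($w = \left(-4677\right) \left(- \frac{1}{1434}\right) = \frac{1559}{478} \approx 3.2615$)
$Z{\left(23,-35 \right)} - w = -3 - \frac{1559}{478} = - \frac{2993}{478}$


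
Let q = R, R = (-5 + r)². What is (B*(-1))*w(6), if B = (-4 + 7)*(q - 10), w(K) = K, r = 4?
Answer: 162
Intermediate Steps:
R = 1 (R = (-5 + 4)² = (-1)² = 1)
q = 1
B = -27 (B = (-4 + 7)*(1 - 10) = 3*(-9) = -27)
(B*(-1))*w(6) = -27*(-1)*6 = 27*6 = 162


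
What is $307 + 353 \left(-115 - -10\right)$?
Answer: $-36758$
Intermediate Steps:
$307 + 353 \left(-115 - -10\right) = 307 + 353 \left(-115 + 10\right) = 307 + 353 \left(-105\right) = 307 - 37065 = -36758$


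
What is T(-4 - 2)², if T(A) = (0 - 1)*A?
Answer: 36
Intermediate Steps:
T(A) = -A
T(-4 - 2)² = (-(-4 - 2))² = (-1*(-6))² = 6² = 36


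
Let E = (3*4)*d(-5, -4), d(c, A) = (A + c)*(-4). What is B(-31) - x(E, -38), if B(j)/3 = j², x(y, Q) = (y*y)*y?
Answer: -80618685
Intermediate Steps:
d(c, A) = -4*A - 4*c
E = 432 (E = (3*4)*(-4*(-4) - 4*(-5)) = 12*(16 + 20) = 12*36 = 432)
x(y, Q) = y³ (x(y, Q) = y²*y = y³)
B(j) = 3*j²
B(-31) - x(E, -38) = 3*(-31)² - 1*432³ = 3*961 - 1*80621568 = 2883 - 80621568 = -80618685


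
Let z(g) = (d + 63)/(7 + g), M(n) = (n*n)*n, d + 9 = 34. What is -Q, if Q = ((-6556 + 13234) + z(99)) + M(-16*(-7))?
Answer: -74815162/53 ≈ -1.4116e+6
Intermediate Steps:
d = 25 (d = -9 + 34 = 25)
M(n) = n³ (M(n) = n²*n = n³)
z(g) = 88/(7 + g) (z(g) = (25 + 63)/(7 + g) = 88/(7 + g))
Q = 74815162/53 (Q = ((-6556 + 13234) + 88/(7 + 99)) + (-16*(-7))³ = (6678 + 88/106) + 112³ = (6678 + 88*(1/106)) + 1404928 = (6678 + 44/53) + 1404928 = 353978/53 + 1404928 = 74815162/53 ≈ 1.4116e+6)
-Q = -1*74815162/53 = -74815162/53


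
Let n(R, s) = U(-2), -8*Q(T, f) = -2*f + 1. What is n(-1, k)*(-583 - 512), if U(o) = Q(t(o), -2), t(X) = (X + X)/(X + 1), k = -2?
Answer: 5475/8 ≈ 684.38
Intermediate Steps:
t(X) = 2*X/(1 + X) (t(X) = (2*X)/(1 + X) = 2*X/(1 + X))
Q(T, f) = -⅛ + f/4 (Q(T, f) = -(-2*f + 1)/8 = -(1 - 2*f)/8 = -⅛ + f/4)
U(o) = -5/8 (U(o) = -⅛ + (¼)*(-2) = -⅛ - ½ = -5/8)
n(R, s) = -5/8
n(-1, k)*(-583 - 512) = -5*(-583 - 512)/8 = -5/8*(-1095) = 5475/8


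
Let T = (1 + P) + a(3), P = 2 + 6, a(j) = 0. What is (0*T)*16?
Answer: 0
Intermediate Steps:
P = 8
T = 9 (T = (1 + 8) + 0 = 9 + 0 = 9)
(0*T)*16 = (0*9)*16 = 0*16 = 0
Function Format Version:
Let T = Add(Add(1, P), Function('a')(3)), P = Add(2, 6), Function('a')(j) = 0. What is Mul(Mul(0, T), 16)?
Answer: 0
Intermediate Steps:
P = 8
T = 9 (T = Add(Add(1, 8), 0) = Add(9, 0) = 9)
Mul(Mul(0, T), 16) = Mul(Mul(0, 9), 16) = Mul(0, 16) = 0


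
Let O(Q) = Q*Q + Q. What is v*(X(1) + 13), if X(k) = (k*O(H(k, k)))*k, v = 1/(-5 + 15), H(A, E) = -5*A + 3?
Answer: 3/2 ≈ 1.5000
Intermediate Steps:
H(A, E) = 3 - 5*A
O(Q) = Q + Q² (O(Q) = Q² + Q = Q + Q²)
v = ⅒ (v = 1/10 = ⅒ ≈ 0.10000)
X(k) = k²*(3 - 5*k)*(4 - 5*k) (X(k) = (k*((3 - 5*k)*(1 + (3 - 5*k))))*k = (k*((3 - 5*k)*(4 - 5*k)))*k = (k*(3 - 5*k)*(4 - 5*k))*k = k²*(3 - 5*k)*(4 - 5*k))
v*(X(1) + 13) = (1²*(-4 + 5*1)*(-3 + 5*1) + 13)/10 = (1*(-4 + 5)*(-3 + 5) + 13)/10 = (1*1*2 + 13)/10 = (2 + 13)/10 = (⅒)*15 = 3/2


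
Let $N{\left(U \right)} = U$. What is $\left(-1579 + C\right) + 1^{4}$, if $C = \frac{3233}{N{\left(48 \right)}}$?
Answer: $- \frac{72511}{48} \approx -1510.6$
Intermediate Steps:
$C = \frac{3233}{48} \approx 67.354$
$\left(-1579 + C\right) + 1^{4} = \left(-1579 + \frac{3233}{48}\right) + 1^{4} = - \frac{72559}{48} + 1 = - \frac{72511}{48}$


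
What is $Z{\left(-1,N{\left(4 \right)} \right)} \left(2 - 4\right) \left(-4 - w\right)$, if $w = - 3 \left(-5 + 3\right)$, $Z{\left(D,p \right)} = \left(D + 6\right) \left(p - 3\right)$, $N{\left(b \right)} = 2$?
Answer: $-100$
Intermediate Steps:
$Z{\left(D,p \right)} = \left(-3 + p\right) \left(6 + D\right)$ ($Z{\left(D,p \right)} = \left(6 + D\right) \left(-3 + p\right) = \left(-3 + p\right) \left(6 + D\right)$)
$w = 6$ ($w = \left(-3\right) \left(-2\right) = 6$)
$Z{\left(-1,N{\left(4 \right)} \right)} \left(2 - 4\right) \left(-4 - w\right) = \left(-18 - -3 + 6 \cdot 2 - 2\right) \left(2 - 4\right) \left(-4 - 6\right) = \left(-18 + 3 + 12 - 2\right) \left(-2\right) \left(-4 - 6\right) = \left(-5\right) \left(-2\right) \left(-10\right) = 10 \left(-10\right) = -100$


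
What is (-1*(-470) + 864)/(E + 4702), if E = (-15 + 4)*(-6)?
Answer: 667/2384 ≈ 0.27978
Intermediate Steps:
E = 66 (E = -11*(-6) = 66)
(-1*(-470) + 864)/(E + 4702) = (-1*(-470) + 864)/(66 + 4702) = (470 + 864)/4768 = 1334*(1/4768) = 667/2384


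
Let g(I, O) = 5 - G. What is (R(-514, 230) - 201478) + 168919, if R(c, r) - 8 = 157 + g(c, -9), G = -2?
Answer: -32387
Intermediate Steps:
g(I, O) = 7 (g(I, O) = 5 - 1*(-2) = 5 + 2 = 7)
R(c, r) = 172 (R(c, r) = 8 + (157 + 7) = 8 + 164 = 172)
(R(-514, 230) - 201478) + 168919 = (172 - 201478) + 168919 = -201306 + 168919 = -32387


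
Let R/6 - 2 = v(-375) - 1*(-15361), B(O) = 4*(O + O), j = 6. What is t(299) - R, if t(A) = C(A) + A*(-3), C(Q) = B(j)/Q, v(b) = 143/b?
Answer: -3478586611/37375 ≈ -93073.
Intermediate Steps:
B(O) = 8*O (B(O) = 4*(2*O) = 8*O)
C(Q) = 48/Q (C(Q) = (8*6)/Q = 48/Q)
t(A) = -3*A + 48/A (t(A) = 48/A + A*(-3) = 48/A - 3*A = -3*A + 48/A)
R = 11521964/125 (R = 12 + 6*(143/(-375) - 1*(-15361)) = 12 + 6*(143*(-1/375) + 15361) = 12 + 6*(-143/375 + 15361) = 12 + 6*(5760232/375) = 12 + 11520464/125 = 11521964/125 ≈ 92176.)
t(299) - R = (-3*299 + 48/299) - 1*11521964/125 = (-897 + 48*(1/299)) - 11521964/125 = (-897 + 48/299) - 11521964/125 = -268155/299 - 11521964/125 = -3478586611/37375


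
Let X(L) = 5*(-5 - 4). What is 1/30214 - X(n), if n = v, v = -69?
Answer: 1359631/30214 ≈ 45.000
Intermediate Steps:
n = -69
X(L) = -45 (X(L) = 5*(-9) = -45)
1/30214 - X(n) = 1/30214 - 1*(-45) = 1/30214 + 45 = 1359631/30214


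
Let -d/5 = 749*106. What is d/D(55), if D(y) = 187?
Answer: -396970/187 ≈ -2122.8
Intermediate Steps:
d = -396970 (d = -3745*106 = -5*79394 = -396970)
d/D(55) = -396970/187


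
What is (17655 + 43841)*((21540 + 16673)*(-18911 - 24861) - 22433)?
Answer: -102863244216024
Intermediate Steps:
(17655 + 43841)*((21540 + 16673)*(-18911 - 24861) - 22433) = 61496*(38213*(-43772) - 22433) = 61496*(-1672659436 - 22433) = 61496*(-1672681869) = -102863244216024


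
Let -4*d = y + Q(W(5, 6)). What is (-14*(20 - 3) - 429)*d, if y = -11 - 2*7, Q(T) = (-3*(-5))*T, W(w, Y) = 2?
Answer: 3335/4 ≈ 833.75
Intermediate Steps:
Q(T) = 15*T
y = -25 (y = -11 - 14 = -25)
d = -5/4 (d = -(-25 + 15*2)/4 = -(-25 + 30)/4 = -1/4*5 = -5/4 ≈ -1.2500)
(-14*(20 - 3) - 429)*d = (-14*(20 - 3) - 429)*(-5/4) = (-14*17 - 429)*(-5/4) = (-238 - 429)*(-5/4) = -667*(-5/4) = 3335/4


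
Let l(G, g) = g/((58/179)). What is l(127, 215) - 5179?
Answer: -261897/58 ≈ -4515.5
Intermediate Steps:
l(G, g) = 179*g/58 (l(G, g) = g/((58*(1/179))) = g/(58/179) = g*(179/58) = 179*g/58)
l(127, 215) - 5179 = (179/58)*215 - 5179 = 38485/58 - 5179 = -261897/58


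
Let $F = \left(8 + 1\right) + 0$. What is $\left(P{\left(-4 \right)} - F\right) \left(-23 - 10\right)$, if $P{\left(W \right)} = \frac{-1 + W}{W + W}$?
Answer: $\frac{2211}{8} \approx 276.38$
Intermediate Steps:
$P{\left(W \right)} = \frac{-1 + W}{2 W}$
$F = 9$ ($F = 9 + 0 = 9$)
$\left(P{\left(-4 \right)} - F\right) \left(-23 - 10\right) = \left(\frac{-1 - 4}{2 \left(-4\right)} - 9\right) \left(-23 - 10\right) = \left(\frac{1}{2} \left(- \frac{1}{4}\right) \left(-5\right) - 9\right) \left(-33\right) = \left(\frac{5}{8} - 9\right) \left(-33\right) = \left(- \frac{67}{8}\right) \left(-33\right) = \frac{2211}{8}$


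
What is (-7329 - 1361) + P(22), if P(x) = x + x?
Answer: -8646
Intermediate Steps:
P(x) = 2*x
(-7329 - 1361) + P(22) = (-7329 - 1361) + 2*22 = -8690 + 44 = -8646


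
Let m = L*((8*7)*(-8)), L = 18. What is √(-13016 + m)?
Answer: 2*I*√5270 ≈ 145.19*I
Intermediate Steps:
m = -8064 (m = 18*((8*7)*(-8)) = 18*(56*(-8)) = 18*(-448) = -8064)
√(-13016 + m) = √(-13016 - 8064) = √(-21080) = 2*I*√5270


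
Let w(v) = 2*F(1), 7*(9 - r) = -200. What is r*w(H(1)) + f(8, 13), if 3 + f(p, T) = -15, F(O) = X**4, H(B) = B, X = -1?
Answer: 400/7 ≈ 57.143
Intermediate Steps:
F(O) = 1 (F(O) = (-1)**4 = 1)
f(p, T) = -18 (f(p, T) = -3 - 15 = -18)
r = 263/7 (r = 9 - 1/7*(-200) = 9 + 200/7 = 263/7 ≈ 37.571)
w(v) = 2 (w(v) = 2*1 = 2)
r*w(H(1)) + f(8, 13) = (263/7)*2 - 18 = 526/7 - 18 = 400/7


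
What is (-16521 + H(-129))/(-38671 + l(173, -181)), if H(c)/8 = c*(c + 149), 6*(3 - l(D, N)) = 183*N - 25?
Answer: 111483/99430 ≈ 1.1212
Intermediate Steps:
l(D, N) = 43/6 - 61*N/2 (l(D, N) = 3 - (183*N - 25)/6 = 3 - (-25 + 183*N)/6 = 3 + (25/6 - 61*N/2) = 43/6 - 61*N/2)
H(c) = 8*c*(149 + c) (H(c) = 8*(c*(c + 149)) = 8*(c*(149 + c)) = 8*c*(149 + c))
(-16521 + H(-129))/(-38671 + l(173, -181)) = (-16521 + 8*(-129)*(149 - 129))/(-38671 + (43/6 - 61/2*(-181))) = (-16521 + 8*(-129)*20)/(-38671 + (43/6 + 11041/2)) = (-16521 - 20640)/(-38671 + 16583/3) = -37161/(-99430/3) = -37161*(-3/99430) = 111483/99430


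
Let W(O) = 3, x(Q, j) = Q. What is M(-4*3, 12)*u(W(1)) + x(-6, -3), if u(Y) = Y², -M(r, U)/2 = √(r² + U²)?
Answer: -6 - 216*√2 ≈ -311.47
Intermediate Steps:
M(r, U) = -2*√(U² + r²) (M(r, U) = -2*√(r² + U²) = -2*√(U² + r²))
M(-4*3, 12)*u(W(1)) + x(-6, -3) = -2*√(12² + (-4*3)²)*3² - 6 = -2*√(144 + (-12)²)*9 - 6 = -2*√(144 + 144)*9 - 6 = -24*√2*9 - 6 = -216*√2 - 6 = -6 - 216*√2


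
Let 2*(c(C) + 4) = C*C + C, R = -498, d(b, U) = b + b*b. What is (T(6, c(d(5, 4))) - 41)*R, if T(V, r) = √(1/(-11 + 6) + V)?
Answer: 20418 - 498*√145/5 ≈ 19219.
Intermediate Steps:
d(b, U) = b + b²
c(C) = -4 + C/2 + C²/2 (c(C) = -4 + (C*C + C)/2 = -4 + (C² + C)/2 = -4 + (C + C²)/2 = -4 + (C/2 + C²/2) = -4 + C/2 + C²/2)
T(V, r) = √(-⅕ + V) (T(V, r) = √(1/(-5) + V) = √(-⅕ + V))
(T(6, c(d(5, 4))) - 41)*R = (√(-5 + 25*6)/5 - 41)*(-498) = (√(-5 + 150)/5 - 41)*(-498) = (√145/5 - 41)*(-498) = (-41 + √145/5)*(-498) = 20418 - 498*√145/5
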